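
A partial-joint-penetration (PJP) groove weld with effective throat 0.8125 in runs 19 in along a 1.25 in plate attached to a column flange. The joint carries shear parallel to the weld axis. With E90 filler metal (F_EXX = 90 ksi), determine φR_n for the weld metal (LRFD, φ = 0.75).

Effective throat (given) t_e = 0.8125 in.
A_we = 0.8125 × 19 = 15.44 in².
F_nw = 0.6 F_EXX = 54 ksi.
φR_n = 0.75 × 54 × 15.44 = 625.2 kips.

φR_n ≈ 625 kips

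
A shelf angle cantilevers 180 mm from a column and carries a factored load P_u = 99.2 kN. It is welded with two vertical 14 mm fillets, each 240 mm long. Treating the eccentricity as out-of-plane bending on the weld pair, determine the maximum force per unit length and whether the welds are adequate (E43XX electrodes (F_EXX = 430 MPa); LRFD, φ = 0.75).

L_w = 2 × 240 = 480 mm; section modulus (unit throat) S = 2 × L²/6 = 19200 mm².
Direct shear f_v = P/L_w = 99.2×10³/480 = 206.7 N/mm.
Moment M = P × e = 99.2×10³ × 180 = 17856000 N·mm; bending f_b = M/S = 930 N/mm.
f_max = √(f_v² + f_b²) = √(206.7² + 930²) = 952.7 N/mm.
φr_n = 0.75 × 0.6 × 430 × (0.707 × 14) = 1915 N/mm → adequate.

f_max ≈ 953 N/mm; adequate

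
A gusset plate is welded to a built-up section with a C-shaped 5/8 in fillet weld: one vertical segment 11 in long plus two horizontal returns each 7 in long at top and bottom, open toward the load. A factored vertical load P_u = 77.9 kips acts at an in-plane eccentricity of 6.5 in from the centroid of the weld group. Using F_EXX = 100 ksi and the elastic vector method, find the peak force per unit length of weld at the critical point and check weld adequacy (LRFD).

f_max ≈ 8.1 kip/in; adequate

Total weld length L_w = 25 in. Treat welds as unit-width lines.
Centroid: x̄ = 2×7×3.5 / 25 = 1.96 in from the vertical weld.
Polar moment about centroid: J = I_x + I_y = [11³/12 + 2×7×5.5²] + [11×1.96² + 2(7³/12 + 7×1.54²)] = 667 in³.
Direct shear f_v = P/L_w = 77.9 / 25 = 3.116 kip/in (vertical).
Torsion M = P·e = 77.9 × 6.5 = 506.35 kip·in.
Critical point at (x, y) = (5.04, 5.5) from centroid. f_tx = M·y/J = 4.175 kip/in; f_ty = M·x/J = 3.826 kip/in.
Resultant f_max = √[f_tx² + (f_v + f_ty)²] = √[4.175² + (3.116 + 3.826)²] = 8.101 kip/in.
Capacity per unit length: φr_n = 0.75 × 0.6 × 100 × (0.707 × 0.625) = 19.88 kip/in.
8.101 ≤ 19.88 → adequate.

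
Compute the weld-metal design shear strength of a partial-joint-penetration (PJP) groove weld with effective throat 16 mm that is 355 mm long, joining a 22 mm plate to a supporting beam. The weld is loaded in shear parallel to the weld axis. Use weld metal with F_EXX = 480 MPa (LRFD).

φR_n ≈ 1230 kN

Effective throat (given) t_e = 16 mm.
A_we = 16 × 355 = 5680 mm².
F_nw = 0.6 F_EXX = 288 MPa.
φR_n = 0.75 × 288 × 5680 × 10⁻³ = 1227 kN.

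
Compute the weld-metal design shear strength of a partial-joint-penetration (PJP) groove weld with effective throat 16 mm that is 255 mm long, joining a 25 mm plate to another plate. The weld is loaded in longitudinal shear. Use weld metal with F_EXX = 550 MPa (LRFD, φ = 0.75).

φR_n ≈ 1010 kN

Effective throat (given) t_e = 16 mm.
A_we = 16 × 255 = 4080 mm².
F_nw = 0.6 F_EXX = 330 MPa.
φR_n = 0.75 × 330 × 4080 × 10⁻³ = 1010 kN.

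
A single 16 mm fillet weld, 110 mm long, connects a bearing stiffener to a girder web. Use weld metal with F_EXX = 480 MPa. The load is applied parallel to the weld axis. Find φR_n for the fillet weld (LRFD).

Effective throat t_e = 0.707 × 16 = 11.31 mm.
Total length L = 110 mm; A_we = 11.31 × 110 = 1244 mm².
F_nw = 0.6 F_EXX = 0.6 × 480 = 288 MPa.
φR_n = 0.75 × 288 × 1244 × 10⁻³ = 268.8 kN.

φR_n ≈ 269 kN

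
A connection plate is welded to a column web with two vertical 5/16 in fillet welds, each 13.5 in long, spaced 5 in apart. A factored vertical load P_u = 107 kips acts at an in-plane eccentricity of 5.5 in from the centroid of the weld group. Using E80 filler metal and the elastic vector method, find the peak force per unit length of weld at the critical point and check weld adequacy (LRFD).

E80XX → F_EXX = 80 ksi.
Total weld length L_w = 27 in. Treat welds as unit-width lines.
Polar moment about centroid: J = 2[d³/12 + d(b/2)²] = 2[13.5³/12 + 13.5×2.5²] = 578.8 in³.
Direct shear f_v = P/L_w = 107 / 27 = 3.963 kip/in (vertical).
Torsion M = P·e = 107 × 5.5 = 588.5 kip·in.
Critical point at (x, y) = (2.5, 6.75) from centroid. f_tx = M·y/J = 6.863 kip/in; f_ty = M·x/J = 2.542 kip/in.
Resultant f_max = √[f_tx² + (f_v + f_ty)²] = √[6.863² + (3.963 + 2.542)²] = 9.456 kip/in.
Capacity per unit length: φr_n = 0.75 × 0.6 × 80 × (0.707 × 0.3125) = 7.954 kip/in.
9.456 > 7.954 → NOT adequate.

f_max ≈ 9.46 kip/in; NOT adequate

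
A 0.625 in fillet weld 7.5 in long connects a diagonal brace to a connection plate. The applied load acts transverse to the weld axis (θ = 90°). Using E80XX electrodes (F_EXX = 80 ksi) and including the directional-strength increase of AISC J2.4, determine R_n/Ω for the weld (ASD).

t_e = 0.707 × 0.625 = 0.4419 in; A_we = 0.4419 × 7.5 = 3.314 in².
Directional factor: 1.0 + 0.5 sin^1.5(90°) = 1.5.
F_nw = 0.6 × 80 × 1.5 = 72 ksi.
R_n/Ω = (72 × 3.314) / 2.0 = 119.3 kip.

R_n/Ω ≈ 119 kip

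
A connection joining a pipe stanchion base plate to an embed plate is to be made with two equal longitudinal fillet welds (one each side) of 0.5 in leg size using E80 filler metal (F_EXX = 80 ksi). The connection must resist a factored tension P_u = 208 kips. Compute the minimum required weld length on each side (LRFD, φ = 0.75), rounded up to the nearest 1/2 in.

L = 8.5 in on each side

Throat t_e = 0.707 × 0.5 = 0.3535 in.
φr_n = 0.75 × 0.6 × 80 × 0.3535 = 12.73 kips/in.
L_req = P_u / φr_n = 208 / 12.73 = 16.34 in total.
Per side: 16.34 / 2 = 8.172 in.
Round up → use L = 8.5 in on each side.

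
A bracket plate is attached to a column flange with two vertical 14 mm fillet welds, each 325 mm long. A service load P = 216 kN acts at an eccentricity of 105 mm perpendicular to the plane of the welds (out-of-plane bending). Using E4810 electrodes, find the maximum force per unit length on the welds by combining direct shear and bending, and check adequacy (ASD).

E48XX → F_EXX = 480 MPa.
L_w = 2 × 325 = 650 mm; section modulus (unit throat) S = 2 × L²/6 = 35210 mm².
Direct shear f_v = P/L_w = 216×10³/650 = 332.3 N/mm.
Moment M = P × e = 216×10³ × 105 = 22680000 N·mm; bending f_b = M/S = 644.2 N/mm.
f_max = √(f_v² + f_b²) = √(332.3² + 644.2²) = 724.8 N/mm.
r_n/Ω = (1/2.0) × 0.6 × 480 × (0.707 × 14) = 1425 N/mm → adequate.

f_max ≈ 725 N/mm; adequate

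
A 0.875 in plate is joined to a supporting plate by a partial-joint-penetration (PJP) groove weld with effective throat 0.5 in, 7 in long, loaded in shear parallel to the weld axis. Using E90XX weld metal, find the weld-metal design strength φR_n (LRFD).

φR_n ≈ 142 kips

E90XX → F_EXX = 90 ksi.
Effective throat (given) t_e = 0.5 in.
A_we = 0.5 × 7 = 3.5 in².
F_nw = 0.6 F_EXX = 54 ksi.
φR_n = 0.75 × 54 × 3.5 = 141.8 kips.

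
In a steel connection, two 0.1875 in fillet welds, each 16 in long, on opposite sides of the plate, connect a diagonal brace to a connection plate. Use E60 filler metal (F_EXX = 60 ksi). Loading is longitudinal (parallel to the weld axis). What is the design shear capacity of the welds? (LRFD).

φR_n ≈ 115 kip

Effective throat t_e = 0.707 × 0.1875 = 0.1326 in.
Total length L = 32 in; A_we = 0.1326 × 32 = 4.242 in².
F_nw = 0.6 F_EXX = 0.6 × 60 = 36 ksi.
φR_n = 0.75 × 36 × 4.242 = 114.5 kip.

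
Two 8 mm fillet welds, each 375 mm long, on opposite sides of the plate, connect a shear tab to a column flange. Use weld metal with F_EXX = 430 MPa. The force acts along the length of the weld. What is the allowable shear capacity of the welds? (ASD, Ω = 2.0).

Effective throat t_e = 0.707 × 8 = 5.656 mm.
Total length L = 750 mm; A_we = 5.656 × 750 = 4242 mm².
F_nw = 0.6 F_EXX = 0.6 × 430 = 258 MPa.
R_n = 258 × 4242 × 10⁻³ = 1094 kN; R_n/Ω = 1094/2.0 = 547.2 kN.

R_n/Ω ≈ 547 kN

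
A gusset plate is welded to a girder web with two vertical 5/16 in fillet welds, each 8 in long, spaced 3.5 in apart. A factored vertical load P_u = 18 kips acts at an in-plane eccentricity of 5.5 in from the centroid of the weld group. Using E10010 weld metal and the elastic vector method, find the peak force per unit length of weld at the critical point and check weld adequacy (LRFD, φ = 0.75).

f_max ≈ 3.81 kip/in; adequate

E100XX → F_EXX = 100 ksi.
Total weld length L_w = 16 in. Treat welds as unit-width lines.
Polar moment about centroid: J = 2[d³/12 + d(b/2)²] = 2[8³/12 + 8×1.75²] = 134.3 in³.
Direct shear f_v = P/L_w = 18 / 16 = 1.125 kip/in (vertical).
Torsion M = P·e = 18 × 5.5 = 99 kip·in.
Critical point at (x, y) = (1.75, 4) from centroid. f_tx = M·y/J = 2.948 kip/in; f_ty = M·x/J = 1.29 kip/in.
Resultant f_max = √[f_tx² + (f_v + f_ty)²] = √[2.948² + (1.125 + 1.29)²] = 3.811 kip/in.
Capacity per unit length: φr_n = 0.75 × 0.6 × 100 × (0.707 × 0.3125) = 9.942 kip/in.
3.811 ≤ 9.942 → adequate.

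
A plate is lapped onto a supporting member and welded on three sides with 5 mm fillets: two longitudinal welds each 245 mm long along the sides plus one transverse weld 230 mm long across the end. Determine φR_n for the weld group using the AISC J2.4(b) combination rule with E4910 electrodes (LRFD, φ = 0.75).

φR_n ≈ 594 kN

E49XX → F_EXX = 490 MPa.
t_e = 0.707 × 5 = 3.535 mm.
R_nwl = 0.6 × 490 × 3.535 × 490 × 10⁻³ = 509.3 kN (longitudinal, 2 welds).
R_nwt = 0.6 × 490 × 3.535 × 230 × 10⁻³ = 239 kN (transverse, base value).
(i) R_nwl + R_nwt = 748.3 kN; (ii) 0.85 R_nwl + 1.5 R_nwt = 791.4 kN.
R_n = max = 791.4 kN [governs: (ii)]; φR_n = 593.6 kN.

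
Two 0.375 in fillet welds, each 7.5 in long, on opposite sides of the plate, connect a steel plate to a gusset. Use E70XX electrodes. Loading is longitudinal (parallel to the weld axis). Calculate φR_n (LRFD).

φR_n ≈ 125 kip

E70XX → F_EXX = 70 ksi.
Effective throat t_e = 0.707 × 0.375 = 0.2651 in.
Total length L = 15 in; A_we = 0.2651 × 15 = 3.977 in².
F_nw = 0.6 F_EXX = 0.6 × 70 = 42 ksi.
φR_n = 0.75 × 42 × 3.977 = 125.3 kip.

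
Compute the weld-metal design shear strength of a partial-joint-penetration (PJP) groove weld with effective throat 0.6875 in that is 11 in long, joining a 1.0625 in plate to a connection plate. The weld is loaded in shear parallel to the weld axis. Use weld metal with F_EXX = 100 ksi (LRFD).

Effective throat (given) t_e = 0.6875 in.
A_we = 0.6875 × 11 = 7.562 in².
F_nw = 0.6 F_EXX = 60 ksi.
φR_n = 0.75 × 60 × 7.562 = 340.3 kips.

φR_n ≈ 340 kips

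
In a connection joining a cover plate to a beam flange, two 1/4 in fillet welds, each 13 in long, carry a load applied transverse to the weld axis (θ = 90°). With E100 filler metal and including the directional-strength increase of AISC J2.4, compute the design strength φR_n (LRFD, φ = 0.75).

φR_n ≈ 310 kips

E100XX → F_EXX = 100 ksi.
t_e = 0.707 × 0.25 = 0.1767 in; A_we = 0.1767 × 26 = 4.595 in².
Directional factor: 1.0 + 0.5 sin^1.5(90°) = 1.5.
F_nw = 0.6 × 100 × 1.5 = 90 ksi.
φR_n = 0.75 × 90 × 4.595 = 310.2 kips.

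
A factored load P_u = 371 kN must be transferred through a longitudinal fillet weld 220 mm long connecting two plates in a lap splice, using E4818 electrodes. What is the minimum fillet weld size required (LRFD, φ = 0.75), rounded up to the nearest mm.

E48XX → F_EXX = 480 MPa.
Total weld length L = 220 mm.
Required throat t_e = P_u / (φ × 0.6 F_EXX × L) = 371 / (0.75 × 0.6 × 480 × 220 × 10⁻³) = 7.807 mm.
Required leg w = t_e / 0.707 = 11.04 mm → use 12 mm.

w = 12 mm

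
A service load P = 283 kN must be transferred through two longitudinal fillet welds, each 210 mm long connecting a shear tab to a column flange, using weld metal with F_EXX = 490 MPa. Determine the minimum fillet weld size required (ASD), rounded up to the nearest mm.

w = 7 mm

Total weld length L = 420 mm.
Required throat t_e = P × Ω / (0.6 F_EXX × L) = 283 × 2.0 / (0.6 × 490 × 420 × 10⁻³) = 4.584 mm.
Required leg w = t_e / 0.707 = 6.483 mm → use 7 mm.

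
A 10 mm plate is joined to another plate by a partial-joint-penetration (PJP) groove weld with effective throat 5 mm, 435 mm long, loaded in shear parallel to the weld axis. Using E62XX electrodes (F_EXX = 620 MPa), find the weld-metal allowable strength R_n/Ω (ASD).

Effective throat (given) t_e = 5 mm.
A_we = 5 × 435 = 2175 mm².
F_nw = 0.6 F_EXX = 372 MPa.
R_n/Ω = (372 × 2175) / 2.0 × 10⁻³ = 404.6 kN.

R_n/Ω ≈ 405 kN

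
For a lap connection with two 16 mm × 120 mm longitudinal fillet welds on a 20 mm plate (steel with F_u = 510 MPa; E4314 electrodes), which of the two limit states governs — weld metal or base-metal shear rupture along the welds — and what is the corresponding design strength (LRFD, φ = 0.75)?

φR_n ≈ 525 kN (weld metal governs)

E43XX → F_EXX = 430 MPa.
t_e = 0.707 × 16 = 11.31 mm; L = 240 mm.
Weld metal: φR_n = 0.75 × 0.6 × 430 × 11.31 × 240 × 10⁻³ = 525.3 kN.
Base metal (shear rupture): φR_n = 0.75 × 0.6 × 510 × 20 × 240 × 10⁻³ = 1102 kN.
Governing: weld metal.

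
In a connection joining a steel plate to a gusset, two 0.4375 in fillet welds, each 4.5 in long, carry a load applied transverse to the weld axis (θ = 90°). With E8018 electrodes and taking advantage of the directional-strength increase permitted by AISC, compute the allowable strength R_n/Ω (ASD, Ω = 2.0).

R_n/Ω ≈ 100 kip

E80XX → F_EXX = 80 ksi.
t_e = 0.707 × 0.4375 = 0.3093 in; A_we = 0.3093 × 9 = 2.784 in².
Directional factor: 1.0 + 0.5 sin^1.5(90°) = 1.5.
F_nw = 0.6 × 80 × 1.5 = 72 ksi.
R_n/Ω = (72 × 2.784) / 2.0 = 100.2 kip.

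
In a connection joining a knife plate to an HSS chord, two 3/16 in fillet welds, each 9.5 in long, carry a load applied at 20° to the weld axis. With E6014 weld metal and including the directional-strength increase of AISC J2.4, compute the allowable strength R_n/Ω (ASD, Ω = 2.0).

E60XX → F_EXX = 60 ksi.
t_e = 0.707 × 0.1875 = 0.1326 in; A_we = 0.1326 × 19 = 2.519 in².
Directional factor: 1.0 + 0.5 sin^1.5(20°) = 1.1.
F_nw = 0.6 × 60 × 1.1 = 39.6 ksi.
R_n/Ω = (39.6 × 2.519) / 2.0 = 49.87 kip.

R_n/Ω ≈ 49.9 kip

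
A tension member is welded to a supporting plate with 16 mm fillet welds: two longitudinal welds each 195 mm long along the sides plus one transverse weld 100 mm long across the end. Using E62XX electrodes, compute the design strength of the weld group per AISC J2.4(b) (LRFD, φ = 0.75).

φR_n ≈ 1550 kN

E62XX → F_EXX = 620 MPa.
t_e = 0.707 × 16 = 11.31 mm.
R_nwl = 0.6 × 620 × 11.31 × 390 × 10⁻³ = 1641 kN (longitudinal, 2 welds).
R_nwt = 0.6 × 620 × 11.31 × 100 × 10⁻³ = 420.8 kN (transverse, base value).
(i) R_nwl + R_nwt = 2062 kN; (ii) 0.85 R_nwl + 1.5 R_nwt = 2026 kN.
R_n = max = 2062 kN [governs: (i)]; φR_n = 1546 kN.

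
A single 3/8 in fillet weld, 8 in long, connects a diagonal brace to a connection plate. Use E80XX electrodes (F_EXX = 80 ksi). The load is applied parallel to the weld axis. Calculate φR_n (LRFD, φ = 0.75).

Effective throat t_e = 0.707 × 0.375 = 0.2651 in.
Total length L = 8 in; A_we = 0.2651 × 8 = 2.121 in².
F_nw = 0.6 F_EXX = 0.6 × 80 = 48 ksi.
φR_n = 0.75 × 48 × 2.121 = 76.36 kip.

φR_n ≈ 76.4 kip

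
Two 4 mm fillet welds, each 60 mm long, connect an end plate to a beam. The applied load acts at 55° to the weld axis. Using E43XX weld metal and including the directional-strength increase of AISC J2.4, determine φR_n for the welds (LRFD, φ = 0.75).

E43XX → F_EXX = 430 MPa.
t_e = 0.707 × 4 = 2.828 mm; A_we = 2.828 × 120 = 339.4 mm².
Directional factor: 1.0 + 0.5 sin^1.5(55°) = 1.371.
F_nw = 0.6 × 430 × 1.371 = 353.6 MPa.
φR_n = 0.75 × 353.6 × 339.4 × 10⁻³ = 90.01 kN.

φR_n ≈ 90 kN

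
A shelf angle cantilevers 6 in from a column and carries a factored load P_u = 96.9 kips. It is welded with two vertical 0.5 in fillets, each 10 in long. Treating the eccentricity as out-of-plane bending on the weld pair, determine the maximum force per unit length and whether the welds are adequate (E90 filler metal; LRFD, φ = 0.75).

f_max ≈ 18.1 kip/in; NOT adequate

E90XX → F_EXX = 90 ksi.
L_w = 2 × 10 = 20 in; section modulus (unit throat) S = 2 × L²/6 = 33.33 in².
Direct shear f_v = P/L_w = 96.9/20 = 4.845 kip/in.
Moment M = P × e = 96.9 × 6 = 581.4 kip·in; bending f_b = M/S = 17.44 kip/in.
f_max = √(f_v² + f_b²) = √(4.845² + 17.44²) = 18.1 kip/in.
φr_n = 0.75 × 0.6 × 90 × (0.707 × 0.5) = 14.32 kip/in → NOT adequate.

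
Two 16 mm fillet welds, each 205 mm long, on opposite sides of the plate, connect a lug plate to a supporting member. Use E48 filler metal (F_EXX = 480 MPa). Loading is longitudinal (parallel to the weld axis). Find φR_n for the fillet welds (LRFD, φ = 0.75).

φR_n ≈ 1000 kN

Effective throat t_e = 0.707 × 16 = 11.31 mm.
Total length L = 410 mm; A_we = 11.31 × 410 = 4638 mm².
F_nw = 0.6 F_EXX = 0.6 × 480 = 288 MPa.
φR_n = 0.75 × 288 × 4638 × 10⁻³ = 1002 kN.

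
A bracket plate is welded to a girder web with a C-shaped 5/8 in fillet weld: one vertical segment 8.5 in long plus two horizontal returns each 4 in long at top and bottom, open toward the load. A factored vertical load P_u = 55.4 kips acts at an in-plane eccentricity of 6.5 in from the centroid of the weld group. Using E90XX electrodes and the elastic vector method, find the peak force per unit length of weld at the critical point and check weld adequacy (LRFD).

E90XX → F_EXX = 90 ksi.
Total weld length L_w = 16.5 in. Treat welds as unit-width lines.
Centroid: x̄ = 2×4×2 / 16.5 = 0.9697 in from the vertical weld.
Polar moment about centroid: J = I_x + I_y = [8.5³/12 + 2×4×4.25²] + [8.5×0.9697² + 2(4³/12 + 4×1.03²)] = 222.8 in³.
Direct shear f_v = P/L_w = 55.4 / 16.5 = 3.358 kip/in (vertical).
Torsion M = P·e = 55.4 × 6.5 = 360.1 kip·in.
Critical point at (x, y) = (3.03, 4.25) from centroid. f_tx = M·y/J = 6.868 kip/in; f_ty = M·x/J = 4.897 kip/in.
Resultant f_max = √[f_tx² + (f_v + f_ty)²] = √[6.868² + (3.358 + 4.897)²] = 10.74 kip/in.
Capacity per unit length: φr_n = 0.75 × 0.6 × 90 × (0.707 × 0.625) = 17.9 kip/in.
10.74 ≤ 17.9 → adequate.

f_max ≈ 10.7 kip/in; adequate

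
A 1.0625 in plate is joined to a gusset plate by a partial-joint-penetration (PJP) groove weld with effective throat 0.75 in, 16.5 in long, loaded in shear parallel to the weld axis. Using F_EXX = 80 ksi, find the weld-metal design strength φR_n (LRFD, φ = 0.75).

Effective throat (given) t_e = 0.75 in.
A_we = 0.75 × 16.5 = 12.38 in².
F_nw = 0.6 F_EXX = 48 ksi.
φR_n = 0.75 × 48 × 12.38 = 445.5 kips.

φR_n ≈ 446 kips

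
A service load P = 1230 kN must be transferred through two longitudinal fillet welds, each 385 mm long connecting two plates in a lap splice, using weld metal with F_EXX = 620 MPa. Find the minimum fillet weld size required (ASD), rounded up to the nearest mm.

w = 13 mm

Total weld length L = 770 mm.
Required throat t_e = P × Ω / (0.6 F_EXX × L) = 1230 × 2.0 / (0.6 × 620 × 770 × 10⁻³) = 8.588 mm.
Required leg w = t_e / 0.707 = 12.15 mm → use 13 mm.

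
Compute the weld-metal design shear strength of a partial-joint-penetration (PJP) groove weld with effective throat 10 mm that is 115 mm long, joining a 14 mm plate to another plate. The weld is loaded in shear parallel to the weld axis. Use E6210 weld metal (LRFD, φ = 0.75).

φR_n ≈ 321 kN

E62XX → F_EXX = 620 MPa.
Effective throat (given) t_e = 10 mm.
A_we = 10 × 115 = 1150 mm².
F_nw = 0.6 F_EXX = 372 MPa.
φR_n = 0.75 × 372 × 1150 × 10⁻³ = 320.9 kN.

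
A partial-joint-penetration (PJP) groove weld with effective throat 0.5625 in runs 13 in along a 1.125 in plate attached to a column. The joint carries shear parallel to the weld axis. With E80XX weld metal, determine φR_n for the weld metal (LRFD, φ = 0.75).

φR_n ≈ 263 kips

E80XX → F_EXX = 80 ksi.
Effective throat (given) t_e = 0.5625 in.
A_we = 0.5625 × 13 = 7.312 in².
F_nw = 0.6 F_EXX = 48 ksi.
φR_n = 0.75 × 48 × 7.312 = 263.2 kips.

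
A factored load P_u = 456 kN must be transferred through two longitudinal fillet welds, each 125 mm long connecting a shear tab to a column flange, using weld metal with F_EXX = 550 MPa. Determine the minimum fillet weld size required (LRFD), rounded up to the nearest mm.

Total weld length L = 250 mm.
Required throat t_e = P_u / (φ × 0.6 F_EXX × L) = 456 / (0.75 × 0.6 × 550 × 250 × 10⁻³) = 7.37 mm.
Required leg w = t_e / 0.707 = 10.42 mm → use 11 mm.

w = 11 mm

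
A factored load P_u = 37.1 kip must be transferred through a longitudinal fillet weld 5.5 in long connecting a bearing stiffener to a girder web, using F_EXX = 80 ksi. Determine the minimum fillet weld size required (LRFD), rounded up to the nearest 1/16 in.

Total weld length L = 5.5 in.
Required throat t_e = P_u / (φ × 0.6 F_EXX × L) = 37.1 / (0.75 × 0.6 × 80 × 5.5) = 0.1874 in.
Required leg w = t_e / 0.707 = 0.265 in → use 5/16 in.

w = 5/16 in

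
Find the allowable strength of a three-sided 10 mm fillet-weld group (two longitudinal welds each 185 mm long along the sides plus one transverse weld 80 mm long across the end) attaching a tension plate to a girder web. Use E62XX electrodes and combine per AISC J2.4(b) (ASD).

R_n/Ω ≈ 592 kN

E62XX → F_EXX = 620 MPa.
t_e = 0.707 × 10 = 7.07 mm.
R_nwl = 0.6 × 620 × 7.07 × 370 × 10⁻³ = 973.1 kN (longitudinal, 2 welds).
R_nwt = 0.6 × 620 × 7.07 × 80 × 10⁻³ = 210.4 kN (transverse, base value).
(i) R_nwl + R_nwt = 1184 kN; (ii) 0.85 R_nwl + 1.5 R_nwt = 1143 kN.
R_n = max = 1184 kN [governs: (i)]; R_n/Ω = 591.8 kN.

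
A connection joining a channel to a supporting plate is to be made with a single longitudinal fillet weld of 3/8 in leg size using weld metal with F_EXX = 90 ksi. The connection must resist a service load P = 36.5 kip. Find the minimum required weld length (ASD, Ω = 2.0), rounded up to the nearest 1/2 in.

Throat t_e = 0.707 × 0.375 = 0.2651 in.
r_n/Ω = (0.6 × 90 × 0.2651) / 2.0 = 7.158 kip/in.
L_req = P / (r_n/Ω) = 36.5 / 7.158 = 5.099 in total.
Round up → use L = 5.5 in.

L = 5.5 in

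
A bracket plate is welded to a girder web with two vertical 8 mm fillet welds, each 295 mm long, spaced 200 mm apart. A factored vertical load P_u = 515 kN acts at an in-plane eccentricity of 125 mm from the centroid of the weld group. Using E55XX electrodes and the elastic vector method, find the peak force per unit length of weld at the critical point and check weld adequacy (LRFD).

f_max ≈ 1770 N/mm; NOT adequate

E55XX → F_EXX = 550 MPa.
Total weld length L_w = 590 mm. Treat welds as unit-width lines.
Polar moment about centroid: J = 2[d³/12 + d(b/2)²] = 2[295³/12 + 295×100²] = 10180000 mm³.
Direct shear f_v = P/L_w = 515×10³ / 590 = 872.9 N/mm (vertical).
Torsion M = P·e = 515×10³ × 125 = 64375000 N·mm.
Critical point at (x, y) = (100, 147.5) from centroid. f_tx = M·y/J = 932.9 N/mm; f_ty = M·x/J = 632.4 N/mm.
Resultant f_max = √[f_tx² + (f_v + f_ty)²] = √[932.9² + (872.9 + 632.4)²] = 1771 N/mm.
Capacity per unit length: φr_n = 0.75 × 0.6 × 550 × (0.707 × 8) = 1400 N/mm.
1771 > 1400 → NOT adequate.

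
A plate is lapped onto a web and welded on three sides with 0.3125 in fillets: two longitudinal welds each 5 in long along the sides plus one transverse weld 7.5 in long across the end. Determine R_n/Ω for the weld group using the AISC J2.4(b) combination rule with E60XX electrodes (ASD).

E60XX → F_EXX = 60 ksi.
t_e = 0.707 × 0.3125 = 0.2209 in.
R_nwl = 0.6 × 60 × 0.2209 × 10 = 79.54 kip (longitudinal, 2 welds).
R_nwt = 0.6 × 60 × 0.2209 × 7.5 = 59.65 kip (transverse, base value).
(i) R_nwl + R_nwt = 139.2 kip; (ii) 0.85 R_nwl + 1.5 R_nwt = 157.1 kip.
R_n = max = 157.1 kip [governs: (ii)]; R_n/Ω = 78.54 kip.

R_n/Ω ≈ 78.5 kip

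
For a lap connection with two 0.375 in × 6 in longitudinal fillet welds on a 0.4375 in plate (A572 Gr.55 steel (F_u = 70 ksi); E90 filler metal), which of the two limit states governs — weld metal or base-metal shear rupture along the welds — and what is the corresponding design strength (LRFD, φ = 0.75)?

φR_n ≈ 129 kip (weld metal governs)

E90XX → F_EXX = 90 ksi.
t_e = 0.707 × 0.375 = 0.2651 in; L = 12 in.
Weld metal: φR_n = 0.75 × 0.6 × 90 × 0.2651 × 12 = 128.9 kip.
Base metal (shear rupture): φR_n = 0.75 × 0.6 × 70 × 0.4375 × 12 = 165.4 kip.
Governing: weld metal.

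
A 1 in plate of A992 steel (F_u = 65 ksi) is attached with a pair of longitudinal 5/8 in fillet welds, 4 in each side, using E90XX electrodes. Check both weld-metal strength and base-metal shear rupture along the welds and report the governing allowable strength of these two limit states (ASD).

R_n/Ω ≈ 95.4 kip (weld metal governs)

E90XX → F_EXX = 90 ksi.
t_e = 0.707 × 0.625 = 0.4419 in; L = 8 in.
Weld metal: R_n/Ω = (1/2.0) × 0.6 × 90 × 0.4419 × 8 = 95.44 kip.
Base metal (shear rupture): R_n/Ω = (1/2.0) × 0.6 × 65 × 1 × 8 = 156 kip.
Governing: weld metal.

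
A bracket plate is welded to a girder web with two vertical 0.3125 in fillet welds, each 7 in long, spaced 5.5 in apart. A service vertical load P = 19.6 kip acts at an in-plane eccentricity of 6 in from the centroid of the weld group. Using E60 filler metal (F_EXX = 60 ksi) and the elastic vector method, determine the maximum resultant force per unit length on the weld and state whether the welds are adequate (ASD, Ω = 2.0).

f_max ≈ 4.22 kip/in; NOT adequate

Total weld length L_w = 14 in. Treat welds as unit-width lines.
Polar moment about centroid: J = 2[d³/12 + d(b/2)²] = 2[7³/12 + 7×2.75²] = 163 in³.
Direct shear f_v = P/L_w = 19.6 / 14 = 1.4 kip/in (vertical).
Torsion M = P·e = 19.6 × 6 = 117.6 kip·in.
Critical point at (x, y) = (2.75, 3.5) from centroid. f_tx = M·y/J = 2.525 kip/in; f_ty = M·x/J = 1.984 kip/in.
Resultant f_max = √[f_tx² + (f_v + f_ty)²] = √[2.525² + (1.4 + 1.984)²] = 4.222 kip/in.
Capacity per unit length: r_n/Ω = (1/2.0) × 0.6 × 60 × (0.707 × 0.3125) = 3.977 kip/in.
4.222 > 3.977 → NOT adequate.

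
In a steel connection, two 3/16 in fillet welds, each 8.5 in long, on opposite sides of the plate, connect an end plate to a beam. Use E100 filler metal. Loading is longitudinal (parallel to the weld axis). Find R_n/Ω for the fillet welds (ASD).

R_n/Ω ≈ 67.6 kip

E100XX → F_EXX = 100 ksi.
Effective throat t_e = 0.707 × 0.1875 = 0.1326 in.
Total length L = 17 in; A_we = 0.1326 × 17 = 2.254 in².
F_nw = 0.6 F_EXX = 0.6 × 100 = 60 ksi.
R_n = 60 × 2.254 = 135.2 kip; R_n/Ω = 135.2/2.0 = 67.61 kip.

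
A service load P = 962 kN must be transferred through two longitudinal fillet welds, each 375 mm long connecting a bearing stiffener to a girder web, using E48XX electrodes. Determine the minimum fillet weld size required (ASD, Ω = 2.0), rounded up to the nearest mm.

w = 13 mm

E48XX → F_EXX = 480 MPa.
Total weld length L = 750 mm.
Required throat t_e = P × Ω / (0.6 F_EXX × L) = 962 × 2.0 / (0.6 × 480 × 750 × 10⁻³) = 8.907 mm.
Required leg w = t_e / 0.707 = 12.6 mm → use 13 mm.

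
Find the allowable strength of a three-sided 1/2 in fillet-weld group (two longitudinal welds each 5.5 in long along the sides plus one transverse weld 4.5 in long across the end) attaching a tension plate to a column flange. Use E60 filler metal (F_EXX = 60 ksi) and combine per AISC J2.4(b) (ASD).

t_e = 0.707 × 0.5 = 0.3535 in.
R_nwl = 0.6 × 60 × 0.3535 × 11 = 140 kip (longitudinal, 2 welds).
R_nwt = 0.6 × 60 × 0.3535 × 4.5 = 57.27 kip (transverse, base value).
(i) R_nwl + R_nwt = 197.3 kip; (ii) 0.85 R_nwl + 1.5 R_nwt = 204.9 kip.
R_n = max = 204.9 kip [governs: (ii)]; R_n/Ω = 102.4 kip.

R_n/Ω ≈ 102 kip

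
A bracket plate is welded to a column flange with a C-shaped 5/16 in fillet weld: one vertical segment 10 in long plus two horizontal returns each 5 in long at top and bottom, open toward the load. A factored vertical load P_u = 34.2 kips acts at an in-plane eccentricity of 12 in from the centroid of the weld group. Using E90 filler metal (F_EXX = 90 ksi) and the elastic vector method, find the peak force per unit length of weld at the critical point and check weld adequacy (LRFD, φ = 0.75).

Total weld length L_w = 20 in. Treat welds as unit-width lines.
Centroid: x̄ = 2×5×2.5 / 20 = 1.25 in from the vertical weld.
Polar moment about centroid: J = I_x + I_y = [10³/12 + 2×5×5²] + [10×1.25² + 2(5³/12 + 5×1.25²)] = 385.4 in³.
Direct shear f_v = P/L_w = 34.2 / 20 = 1.71 kip/in (vertical).
Torsion M = P·e = 34.2 × 12 = 410.4 kip·in.
Critical point at (x, y) = (3.75, 5) from centroid. f_tx = M·y/J = 5.324 kip/in; f_ty = M·x/J = 3.993 kip/in.
Resultant f_max = √[f_tx² + (f_v + f_ty)²] = √[5.324² + (1.71 + 3.993)²] = 7.802 kip/in.
Capacity per unit length: φr_n = 0.75 × 0.6 × 90 × (0.707 × 0.3125) = 8.948 kip/in.
7.802 ≤ 8.948 → adequate.

f_max ≈ 7.8 kip/in; adequate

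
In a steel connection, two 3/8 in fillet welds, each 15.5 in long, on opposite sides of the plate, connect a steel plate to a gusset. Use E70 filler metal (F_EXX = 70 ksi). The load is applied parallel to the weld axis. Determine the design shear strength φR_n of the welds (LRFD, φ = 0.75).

φR_n ≈ 259 kips

Effective throat t_e = 0.707 × 0.375 = 0.2651 in.
Total length L = 31 in; A_we = 0.2651 × 31 = 8.219 in².
F_nw = 0.6 F_EXX = 0.6 × 70 = 42 ksi.
φR_n = 0.75 × 42 × 8.219 = 258.9 kips.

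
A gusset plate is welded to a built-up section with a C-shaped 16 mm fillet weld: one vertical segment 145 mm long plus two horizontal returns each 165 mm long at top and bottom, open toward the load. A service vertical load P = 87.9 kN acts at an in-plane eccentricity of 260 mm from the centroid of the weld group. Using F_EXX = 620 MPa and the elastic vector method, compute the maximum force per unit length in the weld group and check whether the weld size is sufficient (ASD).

f_max ≈ 1030 N/mm; adequate

Total weld length L_w = 475 mm. Treat welds as unit-width lines.
Centroid: x̄ = 2×165×82.5 / 475 = 57.32 mm from the vertical weld.
Polar moment about centroid: J = I_x + I_y = [145³/12 + 2×165×72.5²] + [145×57.32² + 2(165³/12 + 165×25.18²)] = 3423000 mm³.
Direct shear f_v = P/L_w = 87.9×10³ / 475 = 185.1 N/mm (vertical).
Torsion M = P·e = 87.9×10³ × 260 = 22854000 N·mm.
Critical point at (x, y) = (107.7, 72.5) from centroid. f_tx = M·y/J = 484.1 N/mm; f_ty = M·x/J = 719 N/mm.
Resultant f_max = √[f_tx² + (f_v + f_ty)²] = √[484.1² + (185.1 + 719)²] = 1025 N/mm.
Capacity per unit length: r_n/Ω = (1/2.0) × 0.6 × 620 × (0.707 × 16) = 2104 N/mm.
1025 ≤ 2104 → adequate.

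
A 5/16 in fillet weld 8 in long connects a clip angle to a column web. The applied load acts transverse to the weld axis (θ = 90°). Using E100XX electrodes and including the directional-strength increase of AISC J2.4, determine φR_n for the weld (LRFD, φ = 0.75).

φR_n ≈ 119 kip

E100XX → F_EXX = 100 ksi.
t_e = 0.707 × 0.3125 = 0.2209 in; A_we = 0.2209 × 8 = 1.767 in².
Directional factor: 1.0 + 0.5 sin^1.5(90°) = 1.5.
F_nw = 0.6 × 100 × 1.5 = 90 ksi.
φR_n = 0.75 × 90 × 1.767 = 119.3 kip.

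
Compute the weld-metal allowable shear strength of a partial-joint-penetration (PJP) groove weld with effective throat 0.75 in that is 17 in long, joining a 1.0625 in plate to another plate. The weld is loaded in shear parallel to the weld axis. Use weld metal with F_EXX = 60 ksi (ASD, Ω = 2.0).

Effective throat (given) t_e = 0.75 in.
A_we = 0.75 × 17 = 12.75 in².
F_nw = 0.6 F_EXX = 36 ksi.
R_n/Ω = (36 × 12.75) / 2.0 = 229.5 kip.

R_n/Ω ≈ 230 kip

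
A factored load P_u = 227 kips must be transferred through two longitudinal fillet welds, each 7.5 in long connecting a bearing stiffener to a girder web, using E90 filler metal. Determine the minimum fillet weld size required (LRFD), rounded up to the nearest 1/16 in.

E90XX → F_EXX = 90 ksi.
Total weld length L = 15 in.
Required throat t_e = P_u / (φ × 0.6 F_EXX × L) = 227 / (0.75 × 0.6 × 90 × 15) = 0.3737 in.
Required leg w = t_e / 0.707 = 0.5285 in → use 9/16 in.

w = 9/16 in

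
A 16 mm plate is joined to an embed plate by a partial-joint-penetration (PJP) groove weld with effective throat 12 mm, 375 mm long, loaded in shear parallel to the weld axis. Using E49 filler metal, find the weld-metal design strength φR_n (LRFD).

φR_n ≈ 992 kN

E49XX → F_EXX = 490 MPa.
Effective throat (given) t_e = 12 mm.
A_we = 12 × 375 = 4500 mm².
F_nw = 0.6 F_EXX = 294 MPa.
φR_n = 0.75 × 294 × 4500 × 10⁻³ = 992.2 kN.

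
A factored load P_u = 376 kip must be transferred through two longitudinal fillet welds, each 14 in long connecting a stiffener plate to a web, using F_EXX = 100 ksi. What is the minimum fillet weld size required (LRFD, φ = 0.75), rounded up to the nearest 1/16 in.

w = 7/16 in

Total weld length L = 28 in.
Required throat t_e = P_u / (φ × 0.6 F_EXX × L) = 376 / (0.75 × 0.6 × 100 × 28) = 0.2984 in.
Required leg w = t_e / 0.707 = 0.4221 in → use 7/16 in.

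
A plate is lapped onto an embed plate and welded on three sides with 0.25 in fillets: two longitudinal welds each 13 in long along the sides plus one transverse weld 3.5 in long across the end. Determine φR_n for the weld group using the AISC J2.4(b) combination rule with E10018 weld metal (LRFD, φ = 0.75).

φR_n ≈ 235 kip

E100XX → F_EXX = 100 ksi.
t_e = 0.707 × 0.25 = 0.1767 in.
R_nwl = 0.6 × 100 × 0.1767 × 26 = 275.7 kip (longitudinal, 2 welds).
R_nwt = 0.6 × 100 × 0.1767 × 3.5 = 37.12 kip (transverse, base value).
(i) R_nwl + R_nwt = 312.8 kip; (ii) 0.85 R_nwl + 1.5 R_nwt = 290 kip.
R_n = max = 312.8 kip [governs: (i)]; φR_n = 234.6 kip.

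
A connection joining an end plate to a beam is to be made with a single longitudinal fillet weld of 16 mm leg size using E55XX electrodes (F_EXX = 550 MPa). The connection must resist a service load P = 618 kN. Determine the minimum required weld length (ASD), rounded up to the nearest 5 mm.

L = 335 mm

Throat t_e = 0.707 × 16 = 11.31 mm.
r_n/Ω = (0.6 × 550 × 11.31) / 2.0 = 1866 N/mm = 1.866 kN/mm.
L_req = P / (r_n/Ω) = 618 / 1.866 = 331.1 mm total.
Round up → use L = 335 mm.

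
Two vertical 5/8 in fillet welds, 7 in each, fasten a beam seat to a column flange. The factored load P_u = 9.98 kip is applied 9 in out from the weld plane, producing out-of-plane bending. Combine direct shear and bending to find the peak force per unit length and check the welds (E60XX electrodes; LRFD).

f_max ≈ 5.55 kip/in; adequate

E60XX → F_EXX = 60 ksi.
L_w = 2 × 7 = 14 in; section modulus (unit throat) S = 2 × L²/6 = 16.33 in².
Direct shear f_v = P/L_w = 9.98/14 = 0.7129 kip/in.
Moment M = P × e = 9.98 × 9 = 89.82 kip·in; bending f_b = M/S = 5.499 kip/in.
f_max = √(f_v² + f_b²) = √(0.7129² + 5.499²) = 5.545 kip/in.
φr_n = 0.75 × 0.6 × 60 × (0.707 × 0.625) = 11.93 kip/in → adequate.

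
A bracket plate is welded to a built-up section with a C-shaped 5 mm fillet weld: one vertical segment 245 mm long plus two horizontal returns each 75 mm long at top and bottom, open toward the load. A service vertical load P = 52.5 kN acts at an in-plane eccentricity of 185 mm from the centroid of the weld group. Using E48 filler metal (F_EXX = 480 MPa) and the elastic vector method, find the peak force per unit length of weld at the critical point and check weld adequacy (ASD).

Total weld length L_w = 395 mm. Treat welds as unit-width lines.
Centroid: x̄ = 2×75×37.5 / 395 = 14.24 mm from the vertical weld.
Polar moment about centroid: J = I_x + I_y = [245³/12 + 2×75×122.5²] + [245×14.24² + 2(75³/12 + 75×23.26²)] = 3678000 mm³.
Direct shear f_v = P/L_w = 52.5×10³ / 395 = 132.9 N/mm (vertical).
Torsion M = P·e = 52.5×10³ × 185 = 9712500 N·mm.
Critical point at (x, y) = (60.76, 122.5) from centroid. f_tx = M·y/J = 323.5 N/mm; f_ty = M·x/J = 160.5 N/mm.
Resultant f_max = √[f_tx² + (f_v + f_ty)²] = √[323.5² + (132.9 + 160.5)²] = 436.7 N/mm.
Capacity per unit length: r_n/Ω = (1/2.0) × 0.6 × 480 × (0.707 × 5) = 509 N/mm.
436.7 ≤ 509 → adequate.

f_max ≈ 437 N/mm; adequate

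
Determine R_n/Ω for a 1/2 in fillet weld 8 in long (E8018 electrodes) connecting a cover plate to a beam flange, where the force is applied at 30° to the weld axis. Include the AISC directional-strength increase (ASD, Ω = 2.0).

E80XX → F_EXX = 80 ksi.
t_e = 0.707 × 0.5 = 0.3535 in; A_we = 0.3535 × 8 = 2.828 in².
Directional factor: 1.0 + 0.5 sin^1.5(30°) = 1.177.
F_nw = 0.6 × 80 × 1.177 = 56.49 ksi.
R_n/Ω = (56.49 × 2.828) / 2.0 = 79.87 kip.

R_n/Ω ≈ 79.9 kip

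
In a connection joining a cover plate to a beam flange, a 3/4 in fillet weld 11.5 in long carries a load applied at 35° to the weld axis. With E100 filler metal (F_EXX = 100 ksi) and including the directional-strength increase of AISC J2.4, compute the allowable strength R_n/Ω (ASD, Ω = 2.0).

R_n/Ω ≈ 223 kips

t_e = 0.707 × 0.75 = 0.5302 in; A_we = 0.5302 × 11.5 = 6.098 in².
Directional factor: 1.0 + 0.5 sin^1.5(35°) = 1.217.
F_nw = 0.6 × 100 × 1.217 = 73.03 ksi.
R_n/Ω = (73.03 × 6.098) / 2.0 = 222.7 kips.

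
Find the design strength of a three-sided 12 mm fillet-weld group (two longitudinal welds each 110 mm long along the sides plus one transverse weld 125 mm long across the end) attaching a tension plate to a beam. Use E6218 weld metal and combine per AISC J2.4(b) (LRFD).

φR_n ≈ 886 kN

E62XX → F_EXX = 620 MPa.
t_e = 0.707 × 12 = 8.484 mm.
R_nwl = 0.6 × 620 × 8.484 × 220 × 10⁻³ = 694.3 kN (longitudinal, 2 welds).
R_nwt = 0.6 × 620 × 8.484 × 125 × 10⁻³ = 394.5 kN (transverse, base value).
(i) R_nwl + R_nwt = 1089 kN; (ii) 0.85 R_nwl + 1.5 R_nwt = 1182 kN.
R_n = max = 1182 kN [governs: (ii)]; φR_n = 886.5 kN.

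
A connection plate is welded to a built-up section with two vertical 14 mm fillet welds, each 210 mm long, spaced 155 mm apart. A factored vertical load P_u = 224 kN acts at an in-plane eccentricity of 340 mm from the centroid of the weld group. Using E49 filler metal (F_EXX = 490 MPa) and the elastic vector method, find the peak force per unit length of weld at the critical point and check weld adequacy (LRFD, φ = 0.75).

Total weld length L_w = 420 mm. Treat welds as unit-width lines.
Polar moment about centroid: J = 2[d³/12 + d(b/2)²] = 2[210³/12 + 210×77.5²] = 4066000 mm³.
Direct shear f_v = P/L_w = 224×10³ / 420 = 533.3 N/mm (vertical).
Torsion M = P·e = 224×10³ × 340 = 76160000 N·mm.
Critical point at (x, y) = (77.5, 105) from centroid. f_tx = M·y/J = 1967 N/mm; f_ty = M·x/J = 1452 N/mm.
Resultant f_max = √[f_tx² + (f_v + f_ty)²] = √[1967² + (533.3 + 1452)²] = 2794 N/mm.
Capacity per unit length: φr_n = 0.75 × 0.6 × 490 × (0.707 × 14) = 2183 N/mm.
2794 > 2183 → NOT adequate.

f_max ≈ 2790 N/mm; NOT adequate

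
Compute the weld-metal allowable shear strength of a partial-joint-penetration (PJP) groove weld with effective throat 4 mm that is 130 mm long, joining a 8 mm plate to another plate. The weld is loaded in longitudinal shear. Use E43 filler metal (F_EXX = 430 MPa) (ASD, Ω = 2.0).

Effective throat (given) t_e = 4 mm.
A_we = 4 × 130 = 520 mm².
F_nw = 0.6 F_EXX = 258 MPa.
R_n/Ω = (258 × 520) / 2.0 × 10⁻³ = 67.08 kN.

R_n/Ω ≈ 67.1 kN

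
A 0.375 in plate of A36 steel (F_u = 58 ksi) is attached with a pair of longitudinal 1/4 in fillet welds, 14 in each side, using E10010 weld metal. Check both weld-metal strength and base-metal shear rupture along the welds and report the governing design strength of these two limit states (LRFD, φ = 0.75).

E100XX → F_EXX = 100 ksi.
t_e = 0.707 × 0.25 = 0.1767 in; L = 28 in.
Weld metal: φR_n = 0.75 × 0.6 × 100 × 0.1767 × 28 = 222.7 kips.
Base metal (shear rupture): φR_n = 0.75 × 0.6 × 58 × 0.375 × 28 = 274 kips.
Governing: weld metal.

φR_n ≈ 223 kips (weld metal governs)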